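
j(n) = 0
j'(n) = 0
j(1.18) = 0.00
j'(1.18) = 0.00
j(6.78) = 0.00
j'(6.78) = 0.00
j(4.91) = 0.00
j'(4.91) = 0.00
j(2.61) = 0.00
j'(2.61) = 0.00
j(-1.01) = 0.00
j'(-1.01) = 0.00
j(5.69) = 0.00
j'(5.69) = 0.00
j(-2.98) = 0.00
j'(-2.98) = 0.00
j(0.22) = 0.00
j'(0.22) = 0.00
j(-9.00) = 0.00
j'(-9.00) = 0.00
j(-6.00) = 0.00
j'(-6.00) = 0.00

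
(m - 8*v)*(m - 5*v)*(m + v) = m^3 - 12*m^2*v + 27*m*v^2 + 40*v^3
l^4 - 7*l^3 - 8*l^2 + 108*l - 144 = (l - 6)*(l - 3)*(l - 2)*(l + 4)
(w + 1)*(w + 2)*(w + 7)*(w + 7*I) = w^4 + 10*w^3 + 7*I*w^3 + 23*w^2 + 70*I*w^2 + 14*w + 161*I*w + 98*I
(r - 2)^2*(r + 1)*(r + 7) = r^4 + 4*r^3 - 21*r^2 + 4*r + 28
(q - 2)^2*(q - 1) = q^3 - 5*q^2 + 8*q - 4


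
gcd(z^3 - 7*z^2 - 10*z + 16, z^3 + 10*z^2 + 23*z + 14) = z + 2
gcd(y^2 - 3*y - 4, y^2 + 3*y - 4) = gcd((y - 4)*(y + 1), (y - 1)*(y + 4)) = 1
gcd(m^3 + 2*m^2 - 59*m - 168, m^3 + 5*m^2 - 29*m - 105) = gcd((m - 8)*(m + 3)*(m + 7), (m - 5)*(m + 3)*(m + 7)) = m^2 + 10*m + 21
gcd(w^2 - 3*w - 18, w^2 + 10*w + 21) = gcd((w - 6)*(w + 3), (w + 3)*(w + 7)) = w + 3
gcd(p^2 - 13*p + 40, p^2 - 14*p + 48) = p - 8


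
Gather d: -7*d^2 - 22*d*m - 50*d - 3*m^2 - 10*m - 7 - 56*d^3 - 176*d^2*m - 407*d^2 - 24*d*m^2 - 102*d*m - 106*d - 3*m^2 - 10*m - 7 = -56*d^3 + d^2*(-176*m - 414) + d*(-24*m^2 - 124*m - 156) - 6*m^2 - 20*m - 14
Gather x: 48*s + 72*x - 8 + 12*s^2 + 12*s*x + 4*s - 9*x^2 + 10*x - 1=12*s^2 + 52*s - 9*x^2 + x*(12*s + 82) - 9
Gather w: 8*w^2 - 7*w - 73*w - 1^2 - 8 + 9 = 8*w^2 - 80*w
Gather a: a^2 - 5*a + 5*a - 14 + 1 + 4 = a^2 - 9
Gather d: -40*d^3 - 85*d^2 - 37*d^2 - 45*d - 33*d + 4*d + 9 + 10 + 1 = -40*d^3 - 122*d^2 - 74*d + 20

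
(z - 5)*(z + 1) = z^2 - 4*z - 5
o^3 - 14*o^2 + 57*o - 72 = (o - 8)*(o - 3)^2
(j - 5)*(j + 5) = j^2 - 25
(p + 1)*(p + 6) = p^2 + 7*p + 6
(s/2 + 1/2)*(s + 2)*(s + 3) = s^3/2 + 3*s^2 + 11*s/2 + 3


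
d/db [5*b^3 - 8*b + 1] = 15*b^2 - 8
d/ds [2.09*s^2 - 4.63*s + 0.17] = 4.18*s - 4.63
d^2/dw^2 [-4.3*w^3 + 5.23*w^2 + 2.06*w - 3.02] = 10.46 - 25.8*w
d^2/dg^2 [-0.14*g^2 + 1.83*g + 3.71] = -0.280000000000000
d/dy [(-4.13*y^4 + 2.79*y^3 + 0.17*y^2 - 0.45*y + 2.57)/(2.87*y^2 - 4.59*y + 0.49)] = (-23.7062*y^5 + 64.8774*y^4 - 33.707*y^3 + 4.6125*y^2 - 14.5852*y + 11.5758)/(8.2369*y^4 - 26.3466*y^3 + 23.8807*y^2 - 4.4982*y + 0.2401)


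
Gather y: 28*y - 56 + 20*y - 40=48*y - 96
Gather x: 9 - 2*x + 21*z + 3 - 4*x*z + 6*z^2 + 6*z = x*(-4*z - 2) + 6*z^2 + 27*z + 12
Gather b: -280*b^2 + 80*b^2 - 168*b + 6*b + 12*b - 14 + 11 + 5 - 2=-200*b^2 - 150*b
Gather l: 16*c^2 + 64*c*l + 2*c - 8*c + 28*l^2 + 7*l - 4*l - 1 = 16*c^2 - 6*c + 28*l^2 + l*(64*c + 3) - 1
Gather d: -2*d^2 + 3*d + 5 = -2*d^2 + 3*d + 5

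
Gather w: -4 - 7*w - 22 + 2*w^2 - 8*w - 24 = 2*w^2 - 15*w - 50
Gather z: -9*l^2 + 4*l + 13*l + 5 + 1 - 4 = -9*l^2 + 17*l + 2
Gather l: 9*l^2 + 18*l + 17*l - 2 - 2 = 9*l^2 + 35*l - 4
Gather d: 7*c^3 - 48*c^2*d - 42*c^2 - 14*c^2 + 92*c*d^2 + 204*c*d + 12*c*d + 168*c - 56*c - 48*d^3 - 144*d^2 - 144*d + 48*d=7*c^3 - 56*c^2 + 112*c - 48*d^3 + d^2*(92*c - 144) + d*(-48*c^2 + 216*c - 96)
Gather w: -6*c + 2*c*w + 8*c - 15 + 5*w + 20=2*c + w*(2*c + 5) + 5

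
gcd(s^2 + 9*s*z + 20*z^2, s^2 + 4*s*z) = s + 4*z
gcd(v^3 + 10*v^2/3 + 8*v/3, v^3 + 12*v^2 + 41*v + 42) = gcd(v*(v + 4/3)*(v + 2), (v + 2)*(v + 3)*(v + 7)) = v + 2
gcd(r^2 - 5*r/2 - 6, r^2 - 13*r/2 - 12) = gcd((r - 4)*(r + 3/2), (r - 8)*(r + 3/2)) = r + 3/2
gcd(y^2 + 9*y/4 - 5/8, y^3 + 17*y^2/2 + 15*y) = y + 5/2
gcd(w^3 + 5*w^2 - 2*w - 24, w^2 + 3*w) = w + 3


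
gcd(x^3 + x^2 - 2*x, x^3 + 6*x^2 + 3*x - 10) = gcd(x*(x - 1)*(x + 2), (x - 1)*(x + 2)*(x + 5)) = x^2 + x - 2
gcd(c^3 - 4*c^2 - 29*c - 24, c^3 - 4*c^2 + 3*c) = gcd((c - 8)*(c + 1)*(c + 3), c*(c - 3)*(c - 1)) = 1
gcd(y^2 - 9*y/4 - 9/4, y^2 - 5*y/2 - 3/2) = y - 3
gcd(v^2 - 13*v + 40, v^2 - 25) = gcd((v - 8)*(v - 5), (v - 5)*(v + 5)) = v - 5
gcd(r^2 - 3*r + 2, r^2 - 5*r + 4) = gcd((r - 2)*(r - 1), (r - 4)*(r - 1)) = r - 1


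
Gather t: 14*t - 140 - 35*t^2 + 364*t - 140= -35*t^2 + 378*t - 280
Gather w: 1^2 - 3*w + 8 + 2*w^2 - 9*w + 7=2*w^2 - 12*w + 16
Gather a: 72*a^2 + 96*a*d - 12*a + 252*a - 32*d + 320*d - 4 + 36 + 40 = 72*a^2 + a*(96*d + 240) + 288*d + 72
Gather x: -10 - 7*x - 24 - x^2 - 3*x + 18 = -x^2 - 10*x - 16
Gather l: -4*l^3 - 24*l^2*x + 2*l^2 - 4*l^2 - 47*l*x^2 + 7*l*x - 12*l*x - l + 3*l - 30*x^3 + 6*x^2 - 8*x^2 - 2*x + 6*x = -4*l^3 + l^2*(-24*x - 2) + l*(-47*x^2 - 5*x + 2) - 30*x^3 - 2*x^2 + 4*x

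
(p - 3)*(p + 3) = p^2 - 9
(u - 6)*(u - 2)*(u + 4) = u^3 - 4*u^2 - 20*u + 48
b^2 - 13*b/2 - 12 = (b - 8)*(b + 3/2)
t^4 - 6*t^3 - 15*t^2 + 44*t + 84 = (t - 7)*(t - 3)*(t + 2)^2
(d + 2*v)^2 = d^2 + 4*d*v + 4*v^2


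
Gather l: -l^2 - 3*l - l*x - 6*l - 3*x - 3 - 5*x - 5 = -l^2 + l*(-x - 9) - 8*x - 8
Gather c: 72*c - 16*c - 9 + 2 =56*c - 7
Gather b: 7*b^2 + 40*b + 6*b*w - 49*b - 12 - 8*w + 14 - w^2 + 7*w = 7*b^2 + b*(6*w - 9) - w^2 - w + 2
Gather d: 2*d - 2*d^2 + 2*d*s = -2*d^2 + d*(2*s + 2)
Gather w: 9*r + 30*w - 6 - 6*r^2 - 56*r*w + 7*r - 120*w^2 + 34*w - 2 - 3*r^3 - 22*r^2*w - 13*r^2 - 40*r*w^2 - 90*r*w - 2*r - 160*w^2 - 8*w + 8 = -3*r^3 - 19*r^2 + 14*r + w^2*(-40*r - 280) + w*(-22*r^2 - 146*r + 56)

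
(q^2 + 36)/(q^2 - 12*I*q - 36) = (q + 6*I)/(q - 6*I)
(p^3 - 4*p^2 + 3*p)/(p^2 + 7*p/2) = 2*(p^2 - 4*p + 3)/(2*p + 7)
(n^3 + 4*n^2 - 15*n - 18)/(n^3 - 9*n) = (n^2 + 7*n + 6)/(n*(n + 3))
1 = 1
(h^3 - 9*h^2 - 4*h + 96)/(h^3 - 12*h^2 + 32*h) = (h + 3)/h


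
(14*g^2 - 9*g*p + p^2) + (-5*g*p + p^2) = 14*g^2 - 14*g*p + 2*p^2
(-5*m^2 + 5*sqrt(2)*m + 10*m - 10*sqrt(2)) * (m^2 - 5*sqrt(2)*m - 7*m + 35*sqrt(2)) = -5*m^4 + 30*sqrt(2)*m^3 + 45*m^3 - 270*sqrt(2)*m^2 - 120*m^2 + 450*m + 420*sqrt(2)*m - 700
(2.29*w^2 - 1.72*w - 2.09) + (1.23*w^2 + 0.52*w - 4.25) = 3.52*w^2 - 1.2*w - 6.34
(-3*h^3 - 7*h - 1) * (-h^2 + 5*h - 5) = 3*h^5 - 15*h^4 + 22*h^3 - 34*h^2 + 30*h + 5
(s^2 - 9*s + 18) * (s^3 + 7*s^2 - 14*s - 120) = s^5 - 2*s^4 - 59*s^3 + 132*s^2 + 828*s - 2160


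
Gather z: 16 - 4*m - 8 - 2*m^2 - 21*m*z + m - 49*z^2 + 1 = -2*m^2 - 21*m*z - 3*m - 49*z^2 + 9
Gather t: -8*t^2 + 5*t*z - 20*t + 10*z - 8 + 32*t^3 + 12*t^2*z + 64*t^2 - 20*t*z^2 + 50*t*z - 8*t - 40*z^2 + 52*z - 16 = 32*t^3 + t^2*(12*z + 56) + t*(-20*z^2 + 55*z - 28) - 40*z^2 + 62*z - 24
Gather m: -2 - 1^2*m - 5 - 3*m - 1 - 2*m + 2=-6*m - 6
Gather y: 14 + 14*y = 14*y + 14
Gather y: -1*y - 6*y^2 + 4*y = -6*y^2 + 3*y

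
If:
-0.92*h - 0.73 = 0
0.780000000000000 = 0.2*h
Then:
No Solution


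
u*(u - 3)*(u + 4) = u^3 + u^2 - 12*u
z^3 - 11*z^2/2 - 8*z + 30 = (z - 6)*(z - 2)*(z + 5/2)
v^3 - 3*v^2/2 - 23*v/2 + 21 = (v - 3)*(v - 2)*(v + 7/2)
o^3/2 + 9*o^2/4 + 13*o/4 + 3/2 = (o/2 + 1/2)*(o + 3/2)*(o + 2)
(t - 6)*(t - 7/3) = t^2 - 25*t/3 + 14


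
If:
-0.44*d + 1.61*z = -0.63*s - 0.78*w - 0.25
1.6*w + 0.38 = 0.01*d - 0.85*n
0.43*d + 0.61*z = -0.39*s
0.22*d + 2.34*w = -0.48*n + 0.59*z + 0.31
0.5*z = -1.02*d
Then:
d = 0.17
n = -0.82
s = 0.35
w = 0.20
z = -0.34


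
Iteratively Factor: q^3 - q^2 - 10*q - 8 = (q + 1)*(q^2 - 2*q - 8) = (q + 1)*(q + 2)*(q - 4)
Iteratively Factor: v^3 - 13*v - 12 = (v + 1)*(v^2 - v - 12) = (v - 4)*(v + 1)*(v + 3)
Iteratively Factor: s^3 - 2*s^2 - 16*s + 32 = (s - 2)*(s^2 - 16) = (s - 4)*(s - 2)*(s + 4)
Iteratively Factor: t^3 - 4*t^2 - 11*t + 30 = (t + 3)*(t^2 - 7*t + 10) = (t - 2)*(t + 3)*(t - 5)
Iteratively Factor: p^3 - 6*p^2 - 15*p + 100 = (p - 5)*(p^2 - p - 20) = (p - 5)^2*(p + 4)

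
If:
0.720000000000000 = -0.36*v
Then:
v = -2.00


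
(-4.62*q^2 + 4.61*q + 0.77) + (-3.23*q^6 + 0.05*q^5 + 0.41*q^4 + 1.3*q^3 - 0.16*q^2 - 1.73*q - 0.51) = -3.23*q^6 + 0.05*q^5 + 0.41*q^4 + 1.3*q^3 - 4.78*q^2 + 2.88*q + 0.26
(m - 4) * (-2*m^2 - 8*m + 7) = -2*m^3 + 39*m - 28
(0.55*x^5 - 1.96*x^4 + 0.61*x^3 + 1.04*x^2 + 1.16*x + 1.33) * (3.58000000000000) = 1.969*x^5 - 7.0168*x^4 + 2.1838*x^3 + 3.7232*x^2 + 4.1528*x + 4.7614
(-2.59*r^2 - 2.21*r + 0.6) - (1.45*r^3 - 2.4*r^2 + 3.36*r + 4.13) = -1.45*r^3 - 0.19*r^2 - 5.57*r - 3.53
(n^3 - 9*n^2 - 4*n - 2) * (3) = 3*n^3 - 27*n^2 - 12*n - 6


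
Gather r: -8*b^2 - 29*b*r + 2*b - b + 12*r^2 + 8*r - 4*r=-8*b^2 + b + 12*r^2 + r*(4 - 29*b)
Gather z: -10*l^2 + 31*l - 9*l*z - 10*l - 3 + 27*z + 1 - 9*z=-10*l^2 + 21*l + z*(18 - 9*l) - 2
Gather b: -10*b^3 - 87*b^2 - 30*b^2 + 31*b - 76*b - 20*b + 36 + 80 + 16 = -10*b^3 - 117*b^2 - 65*b + 132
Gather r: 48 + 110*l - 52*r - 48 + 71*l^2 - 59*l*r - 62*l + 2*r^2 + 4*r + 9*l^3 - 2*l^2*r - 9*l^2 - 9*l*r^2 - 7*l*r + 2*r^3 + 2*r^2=9*l^3 + 62*l^2 + 48*l + 2*r^3 + r^2*(4 - 9*l) + r*(-2*l^2 - 66*l - 48)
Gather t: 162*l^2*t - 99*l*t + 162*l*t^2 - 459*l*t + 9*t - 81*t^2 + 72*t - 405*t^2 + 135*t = t^2*(162*l - 486) + t*(162*l^2 - 558*l + 216)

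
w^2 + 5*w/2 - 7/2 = (w - 1)*(w + 7/2)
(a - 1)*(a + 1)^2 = a^3 + a^2 - a - 1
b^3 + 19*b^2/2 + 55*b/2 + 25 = (b + 2)*(b + 5/2)*(b + 5)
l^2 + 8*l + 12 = (l + 2)*(l + 6)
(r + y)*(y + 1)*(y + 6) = r*y^2 + 7*r*y + 6*r + y^3 + 7*y^2 + 6*y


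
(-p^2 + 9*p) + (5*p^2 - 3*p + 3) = 4*p^2 + 6*p + 3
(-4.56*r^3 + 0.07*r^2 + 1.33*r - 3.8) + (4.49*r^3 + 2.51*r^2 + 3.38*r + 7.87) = -0.0699999999999994*r^3 + 2.58*r^2 + 4.71*r + 4.07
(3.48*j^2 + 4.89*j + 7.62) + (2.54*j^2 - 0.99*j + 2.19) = 6.02*j^2 + 3.9*j + 9.81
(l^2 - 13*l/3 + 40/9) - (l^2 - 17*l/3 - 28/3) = 4*l/3 + 124/9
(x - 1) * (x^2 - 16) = x^3 - x^2 - 16*x + 16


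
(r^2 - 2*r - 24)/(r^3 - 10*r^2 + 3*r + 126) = (r + 4)/(r^2 - 4*r - 21)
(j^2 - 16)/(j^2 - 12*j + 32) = (j + 4)/(j - 8)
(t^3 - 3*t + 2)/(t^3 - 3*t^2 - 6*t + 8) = (t - 1)/(t - 4)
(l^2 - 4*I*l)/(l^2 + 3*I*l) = (l - 4*I)/(l + 3*I)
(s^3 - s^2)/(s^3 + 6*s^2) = (s - 1)/(s + 6)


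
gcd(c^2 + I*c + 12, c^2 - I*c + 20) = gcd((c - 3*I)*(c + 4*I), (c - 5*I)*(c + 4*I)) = c + 4*I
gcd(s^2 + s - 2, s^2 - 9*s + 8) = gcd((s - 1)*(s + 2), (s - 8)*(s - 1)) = s - 1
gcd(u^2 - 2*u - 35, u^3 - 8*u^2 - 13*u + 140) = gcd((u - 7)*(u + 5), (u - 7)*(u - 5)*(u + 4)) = u - 7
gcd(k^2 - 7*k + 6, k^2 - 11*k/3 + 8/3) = k - 1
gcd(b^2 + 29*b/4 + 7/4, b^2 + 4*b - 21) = b + 7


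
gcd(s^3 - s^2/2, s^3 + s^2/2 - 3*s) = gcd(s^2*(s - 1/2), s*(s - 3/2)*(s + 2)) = s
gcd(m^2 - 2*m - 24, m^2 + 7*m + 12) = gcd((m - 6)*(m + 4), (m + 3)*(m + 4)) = m + 4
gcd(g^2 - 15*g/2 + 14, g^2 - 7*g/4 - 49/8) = g - 7/2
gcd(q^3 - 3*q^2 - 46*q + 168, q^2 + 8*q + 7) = q + 7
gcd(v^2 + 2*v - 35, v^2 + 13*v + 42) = v + 7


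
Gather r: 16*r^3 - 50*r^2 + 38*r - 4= 16*r^3 - 50*r^2 + 38*r - 4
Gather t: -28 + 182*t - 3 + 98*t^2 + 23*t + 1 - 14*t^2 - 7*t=84*t^2 + 198*t - 30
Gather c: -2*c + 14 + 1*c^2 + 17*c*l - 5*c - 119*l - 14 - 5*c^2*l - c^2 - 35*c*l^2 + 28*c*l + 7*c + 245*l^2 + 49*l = -5*c^2*l + c*(-35*l^2 + 45*l) + 245*l^2 - 70*l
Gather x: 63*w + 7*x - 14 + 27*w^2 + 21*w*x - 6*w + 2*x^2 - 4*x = 27*w^2 + 57*w + 2*x^2 + x*(21*w + 3) - 14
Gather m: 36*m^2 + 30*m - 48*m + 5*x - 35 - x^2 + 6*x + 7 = 36*m^2 - 18*m - x^2 + 11*x - 28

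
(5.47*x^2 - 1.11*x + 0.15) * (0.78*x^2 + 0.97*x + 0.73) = 4.2666*x^4 + 4.4401*x^3 + 3.0334*x^2 - 0.6648*x + 0.1095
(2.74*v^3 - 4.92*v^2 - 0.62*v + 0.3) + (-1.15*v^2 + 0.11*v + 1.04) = 2.74*v^3 - 6.07*v^2 - 0.51*v + 1.34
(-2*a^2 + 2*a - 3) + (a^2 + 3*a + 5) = -a^2 + 5*a + 2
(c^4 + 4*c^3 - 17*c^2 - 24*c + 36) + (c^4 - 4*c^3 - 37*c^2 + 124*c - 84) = 2*c^4 - 54*c^2 + 100*c - 48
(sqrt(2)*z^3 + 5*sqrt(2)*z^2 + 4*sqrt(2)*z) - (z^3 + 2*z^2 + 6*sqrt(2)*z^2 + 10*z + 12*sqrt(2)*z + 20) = -z^3 + sqrt(2)*z^3 - 2*z^2 - sqrt(2)*z^2 - 8*sqrt(2)*z - 10*z - 20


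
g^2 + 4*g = g*(g + 4)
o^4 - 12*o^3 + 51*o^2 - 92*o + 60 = (o - 5)*(o - 3)*(o - 2)^2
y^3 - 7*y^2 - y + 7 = (y - 7)*(y - 1)*(y + 1)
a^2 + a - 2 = (a - 1)*(a + 2)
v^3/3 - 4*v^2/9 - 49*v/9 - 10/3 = (v/3 + 1)*(v - 5)*(v + 2/3)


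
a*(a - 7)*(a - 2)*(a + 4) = a^4 - 5*a^3 - 22*a^2 + 56*a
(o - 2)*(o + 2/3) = o^2 - 4*o/3 - 4/3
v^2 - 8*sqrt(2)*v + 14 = (v - 7*sqrt(2))*(v - sqrt(2))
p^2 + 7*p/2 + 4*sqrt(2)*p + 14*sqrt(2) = (p + 7/2)*(p + 4*sqrt(2))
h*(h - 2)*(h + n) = h^3 + h^2*n - 2*h^2 - 2*h*n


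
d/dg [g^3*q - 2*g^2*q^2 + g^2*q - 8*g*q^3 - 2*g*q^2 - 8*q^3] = q*(3*g^2 - 4*g*q + 2*g - 8*q^2 - 2*q)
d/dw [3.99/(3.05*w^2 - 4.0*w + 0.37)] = (15.96 - 24.339*w)/(3.05*w^2 - 4.0*w + 0.37)^2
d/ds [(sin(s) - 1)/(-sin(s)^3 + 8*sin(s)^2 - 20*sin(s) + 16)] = (-7*sin(s) - cos(2*s) + 3)*cos(s)/((sin(s) - 4)^2*(sin(s) - 2)^3)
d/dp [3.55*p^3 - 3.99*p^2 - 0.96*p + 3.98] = 10.65*p^2 - 7.98*p - 0.96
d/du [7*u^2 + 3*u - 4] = 14*u + 3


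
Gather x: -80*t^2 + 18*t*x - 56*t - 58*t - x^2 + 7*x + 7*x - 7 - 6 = -80*t^2 - 114*t - x^2 + x*(18*t + 14) - 13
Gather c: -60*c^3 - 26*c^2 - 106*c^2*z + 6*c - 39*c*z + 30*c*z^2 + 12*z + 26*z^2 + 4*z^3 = -60*c^3 + c^2*(-106*z - 26) + c*(30*z^2 - 39*z + 6) + 4*z^3 + 26*z^2 + 12*z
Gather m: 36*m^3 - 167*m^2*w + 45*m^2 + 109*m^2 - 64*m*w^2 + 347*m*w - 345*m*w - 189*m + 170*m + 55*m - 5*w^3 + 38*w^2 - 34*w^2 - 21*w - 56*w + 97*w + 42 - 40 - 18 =36*m^3 + m^2*(154 - 167*w) + m*(-64*w^2 + 2*w + 36) - 5*w^3 + 4*w^2 + 20*w - 16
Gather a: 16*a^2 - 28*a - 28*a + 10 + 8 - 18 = 16*a^2 - 56*a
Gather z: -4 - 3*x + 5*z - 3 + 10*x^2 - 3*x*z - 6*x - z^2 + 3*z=10*x^2 - 9*x - z^2 + z*(8 - 3*x) - 7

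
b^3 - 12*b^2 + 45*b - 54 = (b - 6)*(b - 3)^2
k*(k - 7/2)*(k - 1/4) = k^3 - 15*k^2/4 + 7*k/8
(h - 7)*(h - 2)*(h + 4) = h^3 - 5*h^2 - 22*h + 56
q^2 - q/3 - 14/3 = (q - 7/3)*(q + 2)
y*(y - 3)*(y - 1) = y^3 - 4*y^2 + 3*y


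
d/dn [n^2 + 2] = 2*n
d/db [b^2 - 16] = 2*b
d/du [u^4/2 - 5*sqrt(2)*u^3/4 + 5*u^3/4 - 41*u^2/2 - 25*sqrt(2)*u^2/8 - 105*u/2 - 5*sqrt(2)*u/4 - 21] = 2*u^3 - 15*sqrt(2)*u^2/4 + 15*u^2/4 - 41*u - 25*sqrt(2)*u/4 - 105/2 - 5*sqrt(2)/4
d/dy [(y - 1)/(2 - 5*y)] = -3/(5*y - 2)^2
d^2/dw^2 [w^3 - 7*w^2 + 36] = 6*w - 14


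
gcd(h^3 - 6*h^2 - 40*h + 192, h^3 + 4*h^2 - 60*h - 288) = h^2 - 2*h - 48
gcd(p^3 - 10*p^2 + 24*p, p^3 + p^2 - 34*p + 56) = p - 4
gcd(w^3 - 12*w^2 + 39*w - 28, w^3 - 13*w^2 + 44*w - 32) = w^2 - 5*w + 4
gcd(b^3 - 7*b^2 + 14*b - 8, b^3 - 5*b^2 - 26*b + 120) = b - 4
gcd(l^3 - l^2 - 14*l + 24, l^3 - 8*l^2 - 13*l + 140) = l + 4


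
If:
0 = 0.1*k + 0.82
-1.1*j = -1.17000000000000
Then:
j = 1.06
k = -8.20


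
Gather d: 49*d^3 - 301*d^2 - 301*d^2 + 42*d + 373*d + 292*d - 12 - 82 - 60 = 49*d^3 - 602*d^2 + 707*d - 154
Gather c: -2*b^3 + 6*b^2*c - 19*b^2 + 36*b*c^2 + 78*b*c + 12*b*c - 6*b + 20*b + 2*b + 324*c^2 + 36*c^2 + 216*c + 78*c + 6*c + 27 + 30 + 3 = -2*b^3 - 19*b^2 + 16*b + c^2*(36*b + 360) + c*(6*b^2 + 90*b + 300) + 60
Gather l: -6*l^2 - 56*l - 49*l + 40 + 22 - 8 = -6*l^2 - 105*l + 54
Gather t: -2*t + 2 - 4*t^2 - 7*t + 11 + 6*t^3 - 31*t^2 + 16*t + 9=6*t^3 - 35*t^2 + 7*t + 22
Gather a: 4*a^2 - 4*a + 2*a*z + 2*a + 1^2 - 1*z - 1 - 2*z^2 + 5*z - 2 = 4*a^2 + a*(2*z - 2) - 2*z^2 + 4*z - 2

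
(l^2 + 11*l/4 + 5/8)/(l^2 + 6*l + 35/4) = (4*l + 1)/(2*(2*l + 7))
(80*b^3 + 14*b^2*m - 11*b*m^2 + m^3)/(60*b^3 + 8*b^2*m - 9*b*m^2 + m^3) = (8*b - m)/(6*b - m)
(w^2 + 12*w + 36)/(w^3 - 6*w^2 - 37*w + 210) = (w + 6)/(w^2 - 12*w + 35)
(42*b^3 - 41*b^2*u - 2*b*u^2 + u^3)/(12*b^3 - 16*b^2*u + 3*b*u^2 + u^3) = (-7*b + u)/(-2*b + u)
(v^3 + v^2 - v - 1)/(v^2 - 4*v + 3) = (v^2 + 2*v + 1)/(v - 3)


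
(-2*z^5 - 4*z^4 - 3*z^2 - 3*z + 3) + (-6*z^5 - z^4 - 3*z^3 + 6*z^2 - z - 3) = -8*z^5 - 5*z^4 - 3*z^3 + 3*z^2 - 4*z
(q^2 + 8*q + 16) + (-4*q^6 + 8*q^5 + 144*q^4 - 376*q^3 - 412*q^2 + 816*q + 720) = -4*q^6 + 8*q^5 + 144*q^4 - 376*q^3 - 411*q^2 + 824*q + 736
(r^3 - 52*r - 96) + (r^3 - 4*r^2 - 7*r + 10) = 2*r^3 - 4*r^2 - 59*r - 86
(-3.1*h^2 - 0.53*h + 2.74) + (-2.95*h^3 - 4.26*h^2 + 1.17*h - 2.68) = -2.95*h^3 - 7.36*h^2 + 0.64*h + 0.0600000000000001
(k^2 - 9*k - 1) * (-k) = -k^3 + 9*k^2 + k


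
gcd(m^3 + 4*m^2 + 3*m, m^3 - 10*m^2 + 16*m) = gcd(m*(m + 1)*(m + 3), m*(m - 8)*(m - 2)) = m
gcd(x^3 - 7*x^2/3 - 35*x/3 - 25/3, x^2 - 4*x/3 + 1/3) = 1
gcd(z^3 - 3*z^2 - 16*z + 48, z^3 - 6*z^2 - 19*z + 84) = z^2 + z - 12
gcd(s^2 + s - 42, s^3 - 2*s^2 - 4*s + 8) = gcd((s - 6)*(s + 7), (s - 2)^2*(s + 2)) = 1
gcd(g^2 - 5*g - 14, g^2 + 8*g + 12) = g + 2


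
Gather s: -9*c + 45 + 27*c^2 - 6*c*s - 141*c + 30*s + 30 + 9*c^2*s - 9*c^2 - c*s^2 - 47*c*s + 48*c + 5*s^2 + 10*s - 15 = 18*c^2 - 102*c + s^2*(5 - c) + s*(9*c^2 - 53*c + 40) + 60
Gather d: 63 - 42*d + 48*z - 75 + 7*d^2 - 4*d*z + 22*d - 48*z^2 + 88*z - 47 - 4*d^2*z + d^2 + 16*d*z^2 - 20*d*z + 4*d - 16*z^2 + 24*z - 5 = d^2*(8 - 4*z) + d*(16*z^2 - 24*z - 16) - 64*z^2 + 160*z - 64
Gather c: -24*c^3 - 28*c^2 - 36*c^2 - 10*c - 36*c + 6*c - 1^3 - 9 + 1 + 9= -24*c^3 - 64*c^2 - 40*c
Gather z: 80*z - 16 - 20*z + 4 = 60*z - 12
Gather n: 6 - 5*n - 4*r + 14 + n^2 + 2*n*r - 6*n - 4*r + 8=n^2 + n*(2*r - 11) - 8*r + 28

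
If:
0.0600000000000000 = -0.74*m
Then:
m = -0.08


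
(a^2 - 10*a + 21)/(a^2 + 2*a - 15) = (a - 7)/(a + 5)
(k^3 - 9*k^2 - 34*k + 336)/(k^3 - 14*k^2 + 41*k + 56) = (k + 6)/(k + 1)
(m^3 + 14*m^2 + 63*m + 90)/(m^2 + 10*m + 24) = (m^2 + 8*m + 15)/(m + 4)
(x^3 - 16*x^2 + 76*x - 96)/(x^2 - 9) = (x^3 - 16*x^2 + 76*x - 96)/(x^2 - 9)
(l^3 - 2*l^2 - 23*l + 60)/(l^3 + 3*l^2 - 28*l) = (l^2 + 2*l - 15)/(l*(l + 7))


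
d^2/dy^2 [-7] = 0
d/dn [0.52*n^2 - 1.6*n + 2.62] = 1.04*n - 1.6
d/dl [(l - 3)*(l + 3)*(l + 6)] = 3*l^2 + 12*l - 9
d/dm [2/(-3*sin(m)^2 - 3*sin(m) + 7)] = 6*(2*sin(m) + 1)*cos(m)/(3*sin(m)^2 + 3*sin(m) - 7)^2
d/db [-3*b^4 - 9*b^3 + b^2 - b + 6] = -12*b^3 - 27*b^2 + 2*b - 1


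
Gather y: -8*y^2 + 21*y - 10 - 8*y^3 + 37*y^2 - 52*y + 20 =-8*y^3 + 29*y^2 - 31*y + 10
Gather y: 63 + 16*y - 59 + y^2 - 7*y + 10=y^2 + 9*y + 14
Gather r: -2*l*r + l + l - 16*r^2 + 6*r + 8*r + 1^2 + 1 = 2*l - 16*r^2 + r*(14 - 2*l) + 2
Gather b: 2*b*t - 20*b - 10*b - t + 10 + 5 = b*(2*t - 30) - t + 15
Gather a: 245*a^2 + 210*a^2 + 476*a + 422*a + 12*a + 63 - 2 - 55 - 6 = 455*a^2 + 910*a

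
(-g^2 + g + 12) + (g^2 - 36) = g - 24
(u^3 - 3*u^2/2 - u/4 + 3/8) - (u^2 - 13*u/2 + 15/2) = u^3 - 5*u^2/2 + 25*u/4 - 57/8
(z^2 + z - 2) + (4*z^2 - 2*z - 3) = 5*z^2 - z - 5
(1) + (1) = 2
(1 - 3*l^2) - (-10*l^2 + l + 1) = 7*l^2 - l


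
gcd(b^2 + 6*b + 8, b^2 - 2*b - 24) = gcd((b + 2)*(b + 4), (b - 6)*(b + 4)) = b + 4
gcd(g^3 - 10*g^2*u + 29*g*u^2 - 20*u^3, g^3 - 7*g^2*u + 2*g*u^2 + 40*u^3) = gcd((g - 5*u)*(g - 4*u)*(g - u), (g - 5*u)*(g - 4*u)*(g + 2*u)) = g^2 - 9*g*u + 20*u^2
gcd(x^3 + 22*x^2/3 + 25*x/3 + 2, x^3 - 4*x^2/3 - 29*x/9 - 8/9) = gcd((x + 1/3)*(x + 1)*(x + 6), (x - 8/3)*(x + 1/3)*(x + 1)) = x^2 + 4*x/3 + 1/3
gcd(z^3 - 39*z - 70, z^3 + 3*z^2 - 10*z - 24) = z + 2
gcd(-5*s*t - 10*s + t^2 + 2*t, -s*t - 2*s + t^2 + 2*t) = t + 2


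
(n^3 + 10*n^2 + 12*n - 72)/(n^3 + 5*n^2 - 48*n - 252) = (n - 2)/(n - 7)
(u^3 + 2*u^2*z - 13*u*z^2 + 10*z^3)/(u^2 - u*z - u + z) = (u^2 + 3*u*z - 10*z^2)/(u - 1)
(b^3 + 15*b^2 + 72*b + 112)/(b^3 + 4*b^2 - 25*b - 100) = (b^2 + 11*b + 28)/(b^2 - 25)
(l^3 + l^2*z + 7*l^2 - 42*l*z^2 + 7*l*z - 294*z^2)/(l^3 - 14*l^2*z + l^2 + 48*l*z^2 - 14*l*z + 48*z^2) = (-l^2 - 7*l*z - 7*l - 49*z)/(-l^2 + 8*l*z - l + 8*z)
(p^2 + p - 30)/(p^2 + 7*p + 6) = (p - 5)/(p + 1)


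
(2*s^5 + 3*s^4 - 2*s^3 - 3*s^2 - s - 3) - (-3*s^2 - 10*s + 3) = 2*s^5 + 3*s^4 - 2*s^3 + 9*s - 6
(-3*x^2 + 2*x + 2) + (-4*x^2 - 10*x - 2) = -7*x^2 - 8*x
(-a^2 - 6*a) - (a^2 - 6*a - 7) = 7 - 2*a^2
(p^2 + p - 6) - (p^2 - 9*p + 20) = 10*p - 26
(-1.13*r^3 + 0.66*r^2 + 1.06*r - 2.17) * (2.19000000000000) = -2.4747*r^3 + 1.4454*r^2 + 2.3214*r - 4.7523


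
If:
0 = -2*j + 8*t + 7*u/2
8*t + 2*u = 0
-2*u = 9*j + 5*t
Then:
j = 0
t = 0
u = 0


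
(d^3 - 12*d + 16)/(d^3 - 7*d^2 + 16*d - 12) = (d + 4)/(d - 3)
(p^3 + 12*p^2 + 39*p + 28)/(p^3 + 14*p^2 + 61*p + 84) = (p + 1)/(p + 3)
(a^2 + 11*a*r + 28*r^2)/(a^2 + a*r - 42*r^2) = (-a - 4*r)/(-a + 6*r)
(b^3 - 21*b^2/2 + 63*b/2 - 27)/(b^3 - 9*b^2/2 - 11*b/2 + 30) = (2*b^2 - 15*b + 18)/(2*b^2 - 3*b - 20)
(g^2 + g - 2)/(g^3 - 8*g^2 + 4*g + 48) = (g - 1)/(g^2 - 10*g + 24)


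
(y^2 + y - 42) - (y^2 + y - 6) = -36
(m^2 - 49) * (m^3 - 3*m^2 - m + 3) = m^5 - 3*m^4 - 50*m^3 + 150*m^2 + 49*m - 147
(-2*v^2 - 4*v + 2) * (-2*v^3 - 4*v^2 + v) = 4*v^5 + 16*v^4 + 10*v^3 - 12*v^2 + 2*v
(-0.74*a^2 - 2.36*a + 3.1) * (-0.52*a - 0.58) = 0.3848*a^3 + 1.6564*a^2 - 0.2432*a - 1.798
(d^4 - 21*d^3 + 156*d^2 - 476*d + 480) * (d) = d^5 - 21*d^4 + 156*d^3 - 476*d^2 + 480*d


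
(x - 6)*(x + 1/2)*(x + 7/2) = x^3 - 2*x^2 - 89*x/4 - 21/2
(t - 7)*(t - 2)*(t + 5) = t^3 - 4*t^2 - 31*t + 70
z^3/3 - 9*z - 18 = (z/3 + 1)*(z - 6)*(z + 3)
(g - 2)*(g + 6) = g^2 + 4*g - 12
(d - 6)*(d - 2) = d^2 - 8*d + 12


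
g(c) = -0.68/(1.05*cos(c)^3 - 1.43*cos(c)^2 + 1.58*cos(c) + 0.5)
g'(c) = -0.68*(3.15*sin(c)*cos(c)^2 - 2.86*sin(c)*cos(c) + 1.58*sin(c))/(1.05*cos(c)^3 - 1.43*cos(c)^2 + 1.58*cos(c) + 0.5)^2 = (-2.142*cos(c)^2 + 1.9448*cos(c) - 1.0744)*sin(c)/(1.05*cos(c)^3 - 1.43*cos(c)^2 + 1.58*cos(c) + 0.5)^2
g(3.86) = 0.35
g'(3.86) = 0.65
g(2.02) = 1.26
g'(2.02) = -7.13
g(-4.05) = 0.54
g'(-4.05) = -1.54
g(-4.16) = 0.78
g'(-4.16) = -2.99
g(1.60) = -1.50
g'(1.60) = -5.53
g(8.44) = 0.69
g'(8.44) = -2.39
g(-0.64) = -0.49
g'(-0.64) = 0.28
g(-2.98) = 0.20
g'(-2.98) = 0.07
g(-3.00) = 0.20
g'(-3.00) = 0.06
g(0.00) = -0.40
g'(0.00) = 0.00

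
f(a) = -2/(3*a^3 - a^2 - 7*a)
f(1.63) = 1.86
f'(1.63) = 23.64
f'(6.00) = 0.00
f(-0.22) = -1.37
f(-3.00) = 0.03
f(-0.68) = -0.60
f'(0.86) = -0.18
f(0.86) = 0.41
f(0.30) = 0.95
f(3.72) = -0.02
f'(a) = -2*(-9*a^2 + 2*a + 7)/(3*a^3 - a^2 - 7*a)^2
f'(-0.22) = -5.75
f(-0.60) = -0.63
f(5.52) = -0.00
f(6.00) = 0.00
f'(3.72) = 0.02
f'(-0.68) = -0.26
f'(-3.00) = 0.03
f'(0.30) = -3.05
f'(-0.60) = -0.50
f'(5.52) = 0.00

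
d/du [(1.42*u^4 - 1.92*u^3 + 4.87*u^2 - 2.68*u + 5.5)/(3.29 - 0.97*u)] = (-4.1322*u^4 + 22.412*u^3 - 23.6743*u^2 + 32.0446*u - 3.4822)/(0.9409*u^2 - 6.3826*u + 10.8241)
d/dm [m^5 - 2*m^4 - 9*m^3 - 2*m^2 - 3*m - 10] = 5*m^4 - 8*m^3 - 27*m^2 - 4*m - 3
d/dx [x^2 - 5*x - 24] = 2*x - 5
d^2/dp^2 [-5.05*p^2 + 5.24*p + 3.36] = -10.1000000000000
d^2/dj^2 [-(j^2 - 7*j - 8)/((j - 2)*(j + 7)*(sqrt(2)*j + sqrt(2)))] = sqrt(2)*(-j^3 + 24*j^2 + 78*j + 242)/(j^6 + 15*j^5 + 33*j^4 - 295*j^3 - 462*j^2 + 2940*j - 2744)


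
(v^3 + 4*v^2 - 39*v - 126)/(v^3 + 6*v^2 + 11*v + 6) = (v^2 + v - 42)/(v^2 + 3*v + 2)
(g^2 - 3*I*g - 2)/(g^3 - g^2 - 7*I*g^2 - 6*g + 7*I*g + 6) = (g - 2*I)/(g^2 - g*(1 + 6*I) + 6*I)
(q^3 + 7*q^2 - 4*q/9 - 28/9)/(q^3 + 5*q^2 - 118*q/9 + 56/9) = (3*q + 2)/(3*q - 4)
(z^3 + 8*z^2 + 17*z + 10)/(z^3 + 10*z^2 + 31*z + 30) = (z + 1)/(z + 3)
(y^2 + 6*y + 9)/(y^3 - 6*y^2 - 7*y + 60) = (y + 3)/(y^2 - 9*y + 20)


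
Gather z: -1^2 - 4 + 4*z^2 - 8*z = 4*z^2 - 8*z - 5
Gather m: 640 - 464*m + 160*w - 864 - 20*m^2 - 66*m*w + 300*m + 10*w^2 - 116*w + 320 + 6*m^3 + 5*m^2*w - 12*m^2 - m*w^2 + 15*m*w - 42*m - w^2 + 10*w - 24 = 6*m^3 + m^2*(5*w - 32) + m*(-w^2 - 51*w - 206) + 9*w^2 + 54*w + 72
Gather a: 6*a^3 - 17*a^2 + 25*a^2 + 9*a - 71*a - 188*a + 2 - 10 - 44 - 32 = 6*a^3 + 8*a^2 - 250*a - 84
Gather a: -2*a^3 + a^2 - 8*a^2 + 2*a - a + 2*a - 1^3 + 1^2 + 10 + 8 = -2*a^3 - 7*a^2 + 3*a + 18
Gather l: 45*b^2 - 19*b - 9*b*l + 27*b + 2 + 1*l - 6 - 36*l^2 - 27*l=45*b^2 + 8*b - 36*l^2 + l*(-9*b - 26) - 4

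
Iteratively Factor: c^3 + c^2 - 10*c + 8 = (c - 2)*(c^2 + 3*c - 4) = (c - 2)*(c - 1)*(c + 4)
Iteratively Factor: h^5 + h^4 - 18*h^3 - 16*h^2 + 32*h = (h - 4)*(h^4 + 5*h^3 + 2*h^2 - 8*h) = (h - 4)*(h + 2)*(h^3 + 3*h^2 - 4*h) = (h - 4)*(h + 2)*(h + 4)*(h^2 - h) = h*(h - 4)*(h + 2)*(h + 4)*(h - 1)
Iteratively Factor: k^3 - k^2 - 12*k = (k - 4)*(k^2 + 3*k) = (k - 4)*(k + 3)*(k)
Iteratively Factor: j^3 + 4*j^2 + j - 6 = (j + 2)*(j^2 + 2*j - 3) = (j + 2)*(j + 3)*(j - 1)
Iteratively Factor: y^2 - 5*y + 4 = (y - 1)*(y - 4)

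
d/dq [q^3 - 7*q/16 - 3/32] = 3*q^2 - 7/16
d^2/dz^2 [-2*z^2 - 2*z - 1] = -4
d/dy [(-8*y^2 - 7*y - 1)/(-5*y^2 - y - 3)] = (-27*y^2 + 38*y + 20)/(25*y^4 + 10*y^3 + 31*y^2 + 6*y + 9)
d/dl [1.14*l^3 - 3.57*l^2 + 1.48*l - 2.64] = 3.42*l^2 - 7.14*l + 1.48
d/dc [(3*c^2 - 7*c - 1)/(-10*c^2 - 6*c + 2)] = (-22*c^2 - 2*c - 5)/(25*c^4 + 30*c^3 - c^2 - 6*c + 1)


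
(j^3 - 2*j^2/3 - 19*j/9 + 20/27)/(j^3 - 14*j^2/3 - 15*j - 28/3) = (j^2 - 2*j + 5/9)/(j^2 - 6*j - 7)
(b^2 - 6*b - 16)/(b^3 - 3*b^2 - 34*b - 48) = 1/(b + 3)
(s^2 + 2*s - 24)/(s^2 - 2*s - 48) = (s - 4)/(s - 8)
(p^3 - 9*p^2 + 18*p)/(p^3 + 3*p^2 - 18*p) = (p - 6)/(p + 6)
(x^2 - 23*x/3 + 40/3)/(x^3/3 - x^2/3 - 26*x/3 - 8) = (-3*x^2 + 23*x - 40)/(-x^3 + x^2 + 26*x + 24)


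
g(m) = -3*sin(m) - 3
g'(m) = -3*cos(m)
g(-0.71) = -1.04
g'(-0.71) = -2.28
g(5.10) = -0.22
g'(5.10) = -1.13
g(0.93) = -5.40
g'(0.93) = -1.79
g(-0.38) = -1.89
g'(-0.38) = -2.79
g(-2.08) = -0.38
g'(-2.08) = 1.46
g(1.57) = -6.00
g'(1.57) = -0.00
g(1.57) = -6.00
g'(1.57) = -0.00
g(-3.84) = -4.93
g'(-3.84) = 2.30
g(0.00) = -3.00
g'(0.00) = -3.00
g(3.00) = -3.42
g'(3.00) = 2.97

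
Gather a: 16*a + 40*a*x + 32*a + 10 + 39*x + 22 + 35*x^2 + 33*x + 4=a*(40*x + 48) + 35*x^2 + 72*x + 36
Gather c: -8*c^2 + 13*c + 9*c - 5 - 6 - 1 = -8*c^2 + 22*c - 12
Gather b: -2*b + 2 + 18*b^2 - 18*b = 18*b^2 - 20*b + 2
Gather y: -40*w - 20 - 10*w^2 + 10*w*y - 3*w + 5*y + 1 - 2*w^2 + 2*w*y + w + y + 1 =-12*w^2 - 42*w + y*(12*w + 6) - 18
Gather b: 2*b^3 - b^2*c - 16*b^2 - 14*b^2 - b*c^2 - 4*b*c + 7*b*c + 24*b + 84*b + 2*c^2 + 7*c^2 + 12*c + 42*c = 2*b^3 + b^2*(-c - 30) + b*(-c^2 + 3*c + 108) + 9*c^2 + 54*c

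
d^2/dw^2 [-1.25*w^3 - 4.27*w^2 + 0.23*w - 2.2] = -7.5*w - 8.54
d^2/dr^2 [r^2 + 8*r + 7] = 2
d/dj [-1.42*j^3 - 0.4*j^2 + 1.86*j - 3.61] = -4.26*j^2 - 0.8*j + 1.86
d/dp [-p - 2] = -1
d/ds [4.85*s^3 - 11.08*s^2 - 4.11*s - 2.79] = 14.55*s^2 - 22.16*s - 4.11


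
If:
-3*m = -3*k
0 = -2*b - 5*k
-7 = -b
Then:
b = 7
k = -14/5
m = -14/5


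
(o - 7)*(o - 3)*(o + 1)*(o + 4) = o^4 - 5*o^3 - 25*o^2 + 65*o + 84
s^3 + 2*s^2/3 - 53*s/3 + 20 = (s - 3)*(s - 4/3)*(s + 5)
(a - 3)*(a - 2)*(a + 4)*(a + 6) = a^4 + 5*a^3 - 20*a^2 - 60*a + 144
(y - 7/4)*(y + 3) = y^2 + 5*y/4 - 21/4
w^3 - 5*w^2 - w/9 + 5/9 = (w - 5)*(w - 1/3)*(w + 1/3)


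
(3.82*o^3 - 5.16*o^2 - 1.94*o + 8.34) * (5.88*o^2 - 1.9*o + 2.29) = 22.4616*o^5 - 37.5988*o^4 + 7.1446*o^3 + 40.9088*o^2 - 20.2886*o + 19.0986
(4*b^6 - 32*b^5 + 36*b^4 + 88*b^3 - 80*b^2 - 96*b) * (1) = 4*b^6 - 32*b^5 + 36*b^4 + 88*b^3 - 80*b^2 - 96*b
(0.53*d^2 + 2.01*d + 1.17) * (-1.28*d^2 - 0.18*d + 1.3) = -0.6784*d^4 - 2.6682*d^3 - 1.1704*d^2 + 2.4024*d + 1.521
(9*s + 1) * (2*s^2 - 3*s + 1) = 18*s^3 - 25*s^2 + 6*s + 1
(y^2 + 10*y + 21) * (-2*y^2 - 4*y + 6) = -2*y^4 - 24*y^3 - 76*y^2 - 24*y + 126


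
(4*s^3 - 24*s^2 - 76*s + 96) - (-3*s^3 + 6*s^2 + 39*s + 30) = 7*s^3 - 30*s^2 - 115*s + 66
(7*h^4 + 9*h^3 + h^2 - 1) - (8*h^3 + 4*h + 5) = 7*h^4 + h^3 + h^2 - 4*h - 6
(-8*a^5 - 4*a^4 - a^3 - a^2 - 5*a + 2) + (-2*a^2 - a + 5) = -8*a^5 - 4*a^4 - a^3 - 3*a^2 - 6*a + 7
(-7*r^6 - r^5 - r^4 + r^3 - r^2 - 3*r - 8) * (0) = 0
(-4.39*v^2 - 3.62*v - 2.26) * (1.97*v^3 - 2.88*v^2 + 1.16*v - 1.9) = -8.6483*v^5 + 5.5118*v^4 + 0.881*v^3 + 10.6506*v^2 + 4.2564*v + 4.294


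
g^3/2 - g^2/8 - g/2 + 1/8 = (g/2 + 1/2)*(g - 1)*(g - 1/4)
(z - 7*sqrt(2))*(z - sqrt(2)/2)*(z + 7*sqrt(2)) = z^3 - sqrt(2)*z^2/2 - 98*z + 49*sqrt(2)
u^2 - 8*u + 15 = (u - 5)*(u - 3)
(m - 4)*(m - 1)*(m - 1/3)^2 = m^4 - 17*m^3/3 + 67*m^2/9 - 29*m/9 + 4/9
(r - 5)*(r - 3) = r^2 - 8*r + 15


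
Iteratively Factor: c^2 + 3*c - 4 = (c + 4)*(c - 1)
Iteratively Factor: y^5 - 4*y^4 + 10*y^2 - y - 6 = (y + 1)*(y^4 - 5*y^3 + 5*y^2 + 5*y - 6) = (y + 1)^2*(y^3 - 6*y^2 + 11*y - 6) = (y - 1)*(y + 1)^2*(y^2 - 5*y + 6) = (y - 3)*(y - 1)*(y + 1)^2*(y - 2)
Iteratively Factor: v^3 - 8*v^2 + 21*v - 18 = (v - 2)*(v^2 - 6*v + 9) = (v - 3)*(v - 2)*(v - 3)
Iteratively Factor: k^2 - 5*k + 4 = (k - 4)*(k - 1)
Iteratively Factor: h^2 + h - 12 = (h + 4)*(h - 3)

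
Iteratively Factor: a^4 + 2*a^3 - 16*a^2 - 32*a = (a)*(a^3 + 2*a^2 - 16*a - 32) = a*(a + 4)*(a^2 - 2*a - 8) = a*(a - 4)*(a + 4)*(a + 2)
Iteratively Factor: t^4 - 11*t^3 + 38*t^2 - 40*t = (t - 2)*(t^3 - 9*t^2 + 20*t) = (t - 5)*(t - 2)*(t^2 - 4*t) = t*(t - 5)*(t - 2)*(t - 4)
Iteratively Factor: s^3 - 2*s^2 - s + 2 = (s - 1)*(s^2 - s - 2) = (s - 1)*(s + 1)*(s - 2)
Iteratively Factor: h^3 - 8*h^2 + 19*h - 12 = (h - 4)*(h^2 - 4*h + 3) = (h - 4)*(h - 1)*(h - 3)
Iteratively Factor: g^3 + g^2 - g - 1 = (g - 1)*(g^2 + 2*g + 1) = (g - 1)*(g + 1)*(g + 1)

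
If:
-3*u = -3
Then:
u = 1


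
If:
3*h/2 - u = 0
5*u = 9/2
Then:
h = 3/5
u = 9/10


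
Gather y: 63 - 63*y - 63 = -63*y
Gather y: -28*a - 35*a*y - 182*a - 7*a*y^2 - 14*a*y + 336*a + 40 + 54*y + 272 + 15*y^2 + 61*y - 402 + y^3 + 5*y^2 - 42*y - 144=126*a + y^3 + y^2*(20 - 7*a) + y*(73 - 49*a) - 234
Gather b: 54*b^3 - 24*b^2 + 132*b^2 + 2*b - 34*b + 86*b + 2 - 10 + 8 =54*b^3 + 108*b^2 + 54*b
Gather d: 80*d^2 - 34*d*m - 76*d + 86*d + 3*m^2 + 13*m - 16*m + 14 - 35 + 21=80*d^2 + d*(10 - 34*m) + 3*m^2 - 3*m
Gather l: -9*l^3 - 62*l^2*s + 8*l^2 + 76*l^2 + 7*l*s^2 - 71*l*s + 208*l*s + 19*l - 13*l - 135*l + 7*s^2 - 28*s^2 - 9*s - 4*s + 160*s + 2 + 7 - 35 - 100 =-9*l^3 + l^2*(84 - 62*s) + l*(7*s^2 + 137*s - 129) - 21*s^2 + 147*s - 126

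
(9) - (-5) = 14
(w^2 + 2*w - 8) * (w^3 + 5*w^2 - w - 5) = w^5 + 7*w^4 + w^3 - 47*w^2 - 2*w + 40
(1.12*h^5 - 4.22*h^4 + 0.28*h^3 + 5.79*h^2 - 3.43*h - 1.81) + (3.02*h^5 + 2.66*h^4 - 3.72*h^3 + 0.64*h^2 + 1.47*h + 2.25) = 4.14*h^5 - 1.56*h^4 - 3.44*h^3 + 6.43*h^2 - 1.96*h + 0.44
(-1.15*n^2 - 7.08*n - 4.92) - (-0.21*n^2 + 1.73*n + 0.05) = -0.94*n^2 - 8.81*n - 4.97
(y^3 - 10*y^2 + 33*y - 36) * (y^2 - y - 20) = y^5 - 11*y^4 + 23*y^3 + 131*y^2 - 624*y + 720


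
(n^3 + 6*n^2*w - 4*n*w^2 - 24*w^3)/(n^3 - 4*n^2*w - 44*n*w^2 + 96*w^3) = (-n - 2*w)/(-n + 8*w)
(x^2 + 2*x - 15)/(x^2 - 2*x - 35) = (x - 3)/(x - 7)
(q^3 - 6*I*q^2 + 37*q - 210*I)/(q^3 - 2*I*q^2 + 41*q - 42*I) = (q - 5*I)/(q - I)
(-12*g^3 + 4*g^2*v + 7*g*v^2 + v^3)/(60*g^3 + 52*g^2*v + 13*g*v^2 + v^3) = (-g + v)/(5*g + v)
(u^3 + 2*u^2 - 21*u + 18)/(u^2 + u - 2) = (u^2 + 3*u - 18)/(u + 2)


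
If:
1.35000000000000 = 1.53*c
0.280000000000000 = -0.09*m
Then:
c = 0.88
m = -3.11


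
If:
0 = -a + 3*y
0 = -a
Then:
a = 0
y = 0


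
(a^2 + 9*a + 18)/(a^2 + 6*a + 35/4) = 4*(a^2 + 9*a + 18)/(4*a^2 + 24*a + 35)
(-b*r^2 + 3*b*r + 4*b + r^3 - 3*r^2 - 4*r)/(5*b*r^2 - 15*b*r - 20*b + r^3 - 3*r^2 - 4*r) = (-b + r)/(5*b + r)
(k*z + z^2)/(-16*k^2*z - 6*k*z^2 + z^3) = (k + z)/(-16*k^2 - 6*k*z + z^2)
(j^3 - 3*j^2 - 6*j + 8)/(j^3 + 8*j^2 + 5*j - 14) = (j - 4)/(j + 7)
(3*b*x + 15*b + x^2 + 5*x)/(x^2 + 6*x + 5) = (3*b + x)/(x + 1)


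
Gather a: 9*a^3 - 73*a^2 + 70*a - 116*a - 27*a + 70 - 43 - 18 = 9*a^3 - 73*a^2 - 73*a + 9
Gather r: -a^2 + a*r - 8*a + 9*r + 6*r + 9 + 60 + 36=-a^2 - 8*a + r*(a + 15) + 105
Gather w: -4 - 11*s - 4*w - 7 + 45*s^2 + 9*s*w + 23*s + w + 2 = 45*s^2 + 12*s + w*(9*s - 3) - 9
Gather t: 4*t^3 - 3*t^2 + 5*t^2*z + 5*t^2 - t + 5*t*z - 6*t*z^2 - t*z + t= 4*t^3 + t^2*(5*z + 2) + t*(-6*z^2 + 4*z)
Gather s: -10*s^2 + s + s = -10*s^2 + 2*s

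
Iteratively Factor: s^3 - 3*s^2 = (s)*(s^2 - 3*s) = s^2*(s - 3)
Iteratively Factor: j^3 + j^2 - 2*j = (j + 2)*(j^2 - j) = (j - 1)*(j + 2)*(j)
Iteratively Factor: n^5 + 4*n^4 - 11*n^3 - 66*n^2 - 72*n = (n + 3)*(n^4 + n^3 - 14*n^2 - 24*n) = n*(n + 3)*(n^3 + n^2 - 14*n - 24) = n*(n - 4)*(n + 3)*(n^2 + 5*n + 6) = n*(n - 4)*(n + 2)*(n + 3)*(n + 3)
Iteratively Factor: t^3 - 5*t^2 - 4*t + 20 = (t - 2)*(t^2 - 3*t - 10) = (t - 2)*(t + 2)*(t - 5)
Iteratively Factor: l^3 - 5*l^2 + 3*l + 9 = (l + 1)*(l^2 - 6*l + 9) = (l - 3)*(l + 1)*(l - 3)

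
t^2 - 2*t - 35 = (t - 7)*(t + 5)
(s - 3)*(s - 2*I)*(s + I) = s^3 - 3*s^2 - I*s^2 + 2*s + 3*I*s - 6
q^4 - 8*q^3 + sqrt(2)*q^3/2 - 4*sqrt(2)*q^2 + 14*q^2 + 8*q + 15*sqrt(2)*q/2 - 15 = (q - 5)*(q - 3)*(q - sqrt(2)/2)*(q + sqrt(2))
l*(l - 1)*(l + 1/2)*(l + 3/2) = l^4 + l^3 - 5*l^2/4 - 3*l/4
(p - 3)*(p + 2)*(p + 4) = p^3 + 3*p^2 - 10*p - 24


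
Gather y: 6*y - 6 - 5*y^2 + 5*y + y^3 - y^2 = y^3 - 6*y^2 + 11*y - 6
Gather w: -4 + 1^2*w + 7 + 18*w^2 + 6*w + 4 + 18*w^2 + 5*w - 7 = 36*w^2 + 12*w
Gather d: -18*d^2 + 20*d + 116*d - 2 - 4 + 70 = -18*d^2 + 136*d + 64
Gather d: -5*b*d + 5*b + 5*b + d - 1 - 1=10*b + d*(1 - 5*b) - 2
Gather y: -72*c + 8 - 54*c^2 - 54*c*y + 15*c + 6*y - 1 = -54*c^2 - 57*c + y*(6 - 54*c) + 7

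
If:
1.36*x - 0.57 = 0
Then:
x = 0.42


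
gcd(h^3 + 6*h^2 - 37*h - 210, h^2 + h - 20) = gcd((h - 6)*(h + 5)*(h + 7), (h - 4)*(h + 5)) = h + 5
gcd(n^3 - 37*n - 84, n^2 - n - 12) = n + 3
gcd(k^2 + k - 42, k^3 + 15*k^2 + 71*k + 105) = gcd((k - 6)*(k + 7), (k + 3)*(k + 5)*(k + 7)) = k + 7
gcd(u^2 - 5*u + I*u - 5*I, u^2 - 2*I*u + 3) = u + I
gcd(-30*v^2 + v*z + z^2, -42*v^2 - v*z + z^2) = 6*v + z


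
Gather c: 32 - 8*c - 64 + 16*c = 8*c - 32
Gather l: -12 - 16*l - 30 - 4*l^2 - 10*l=-4*l^2 - 26*l - 42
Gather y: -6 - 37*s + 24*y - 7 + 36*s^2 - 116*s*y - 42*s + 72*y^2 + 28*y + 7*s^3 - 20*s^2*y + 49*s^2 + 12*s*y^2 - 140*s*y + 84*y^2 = 7*s^3 + 85*s^2 - 79*s + y^2*(12*s + 156) + y*(-20*s^2 - 256*s + 52) - 13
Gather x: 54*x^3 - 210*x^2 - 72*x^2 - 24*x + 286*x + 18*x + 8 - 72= 54*x^3 - 282*x^2 + 280*x - 64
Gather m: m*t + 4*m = m*(t + 4)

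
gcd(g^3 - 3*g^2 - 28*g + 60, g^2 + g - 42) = g - 6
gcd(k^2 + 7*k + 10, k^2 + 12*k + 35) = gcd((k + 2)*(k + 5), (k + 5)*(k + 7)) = k + 5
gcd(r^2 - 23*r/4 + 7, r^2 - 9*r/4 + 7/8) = r - 7/4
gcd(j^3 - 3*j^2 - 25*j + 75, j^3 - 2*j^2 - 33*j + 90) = j^2 - 8*j + 15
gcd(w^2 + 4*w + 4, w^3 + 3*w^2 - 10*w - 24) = w + 2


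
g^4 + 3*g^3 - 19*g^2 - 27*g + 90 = (g - 3)*(g - 2)*(g + 3)*(g + 5)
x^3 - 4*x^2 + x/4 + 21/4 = (x - 7/2)*(x - 3/2)*(x + 1)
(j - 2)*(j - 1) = j^2 - 3*j + 2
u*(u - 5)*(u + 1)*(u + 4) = u^4 - 21*u^2 - 20*u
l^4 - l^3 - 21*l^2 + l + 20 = (l - 5)*(l - 1)*(l + 1)*(l + 4)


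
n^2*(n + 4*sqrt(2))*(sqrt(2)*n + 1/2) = sqrt(2)*n^4 + 17*n^3/2 + 2*sqrt(2)*n^2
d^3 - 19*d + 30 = (d - 3)*(d - 2)*(d + 5)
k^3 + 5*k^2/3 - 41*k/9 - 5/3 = (k - 5/3)*(k + 1/3)*(k + 3)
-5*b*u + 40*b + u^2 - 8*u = (-5*b + u)*(u - 8)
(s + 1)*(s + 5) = s^2 + 6*s + 5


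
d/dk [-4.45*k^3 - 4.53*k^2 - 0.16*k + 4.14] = -13.35*k^2 - 9.06*k - 0.16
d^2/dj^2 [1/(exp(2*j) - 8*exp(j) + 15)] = 4*((2 - exp(j))*(exp(2*j) - 8*exp(j) + 15) + 2*(exp(j) - 4)^2*exp(j))*exp(j)/(exp(2*j) - 8*exp(j) + 15)^3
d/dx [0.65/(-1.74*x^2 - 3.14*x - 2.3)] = (2.262*x + 2.041)/(1.74*x^2 + 3.14*x + 2.3)^2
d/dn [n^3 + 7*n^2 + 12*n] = 3*n^2 + 14*n + 12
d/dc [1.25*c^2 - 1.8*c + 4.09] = 2.5*c - 1.8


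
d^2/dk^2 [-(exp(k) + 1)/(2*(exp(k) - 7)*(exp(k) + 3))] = (-exp(4*k) - 8*exp(3*k) - 114*exp(2*k) - 16*exp(k) - 357)*exp(k)/(2*(exp(6*k) - 12*exp(5*k) - 15*exp(4*k) + 440*exp(3*k) + 315*exp(2*k) - 5292*exp(k) - 9261))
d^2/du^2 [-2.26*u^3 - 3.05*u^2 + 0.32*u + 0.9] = -13.56*u - 6.1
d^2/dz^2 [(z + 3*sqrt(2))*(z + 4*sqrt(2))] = 2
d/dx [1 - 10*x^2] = -20*x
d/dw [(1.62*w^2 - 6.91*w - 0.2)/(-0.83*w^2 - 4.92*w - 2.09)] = (-13.7057*w^2 - 7.1036*w + 13.4579)/(0.6889*w^4 + 8.1672*w^3 + 27.6758*w^2 + 20.5656*w + 4.3681)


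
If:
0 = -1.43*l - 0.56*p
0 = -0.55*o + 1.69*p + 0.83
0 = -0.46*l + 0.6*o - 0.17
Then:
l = 0.14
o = 0.39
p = -0.36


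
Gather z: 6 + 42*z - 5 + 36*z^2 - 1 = 36*z^2 + 42*z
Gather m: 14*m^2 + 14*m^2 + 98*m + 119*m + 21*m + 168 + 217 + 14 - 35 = 28*m^2 + 238*m + 364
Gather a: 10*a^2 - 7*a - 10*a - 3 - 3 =10*a^2 - 17*a - 6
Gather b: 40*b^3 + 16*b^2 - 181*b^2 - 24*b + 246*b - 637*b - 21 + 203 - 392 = 40*b^3 - 165*b^2 - 415*b - 210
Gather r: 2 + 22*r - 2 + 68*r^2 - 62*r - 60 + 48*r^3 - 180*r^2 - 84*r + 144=48*r^3 - 112*r^2 - 124*r + 84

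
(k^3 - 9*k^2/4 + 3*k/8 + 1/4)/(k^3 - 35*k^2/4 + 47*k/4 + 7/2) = (k - 1/2)/(k - 7)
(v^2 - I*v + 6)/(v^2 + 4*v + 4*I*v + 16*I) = (v^2 - I*v + 6)/(v^2 + 4*v*(1 + I) + 16*I)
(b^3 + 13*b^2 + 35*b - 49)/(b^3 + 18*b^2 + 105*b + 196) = (b - 1)/(b + 4)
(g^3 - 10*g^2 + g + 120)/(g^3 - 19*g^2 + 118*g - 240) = (g + 3)/(g - 6)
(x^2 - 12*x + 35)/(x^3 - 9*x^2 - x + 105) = 1/(x + 3)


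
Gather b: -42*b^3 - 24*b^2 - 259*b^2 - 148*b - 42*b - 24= -42*b^3 - 283*b^2 - 190*b - 24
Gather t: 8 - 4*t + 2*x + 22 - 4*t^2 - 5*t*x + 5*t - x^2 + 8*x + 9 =-4*t^2 + t*(1 - 5*x) - x^2 + 10*x + 39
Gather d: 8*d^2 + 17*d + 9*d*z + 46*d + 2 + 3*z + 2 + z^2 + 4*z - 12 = 8*d^2 + d*(9*z + 63) + z^2 + 7*z - 8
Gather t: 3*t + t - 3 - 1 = 4*t - 4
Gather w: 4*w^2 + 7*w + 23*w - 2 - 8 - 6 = 4*w^2 + 30*w - 16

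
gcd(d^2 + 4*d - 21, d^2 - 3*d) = d - 3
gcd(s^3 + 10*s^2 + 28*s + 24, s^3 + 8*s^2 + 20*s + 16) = s^2 + 4*s + 4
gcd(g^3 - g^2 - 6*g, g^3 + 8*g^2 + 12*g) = g^2 + 2*g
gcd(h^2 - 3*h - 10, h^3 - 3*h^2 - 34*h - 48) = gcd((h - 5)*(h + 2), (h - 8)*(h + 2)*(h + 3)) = h + 2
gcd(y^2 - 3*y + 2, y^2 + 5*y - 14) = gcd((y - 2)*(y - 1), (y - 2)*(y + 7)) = y - 2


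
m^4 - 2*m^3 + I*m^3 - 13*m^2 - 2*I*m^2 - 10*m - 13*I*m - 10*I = (m - 5)*(m + 1)*(m + 2)*(m + I)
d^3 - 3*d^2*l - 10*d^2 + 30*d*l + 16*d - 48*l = (d - 8)*(d - 2)*(d - 3*l)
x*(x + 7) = x^2 + 7*x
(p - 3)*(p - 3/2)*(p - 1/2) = p^3 - 5*p^2 + 27*p/4 - 9/4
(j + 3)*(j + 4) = j^2 + 7*j + 12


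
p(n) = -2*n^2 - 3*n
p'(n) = -4*n - 3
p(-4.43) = -25.96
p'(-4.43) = 14.72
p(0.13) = -0.42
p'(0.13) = -3.52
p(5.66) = -81.05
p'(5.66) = -25.64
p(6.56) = -105.75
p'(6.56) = -29.24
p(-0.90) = 1.08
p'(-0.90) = 0.60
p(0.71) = -3.14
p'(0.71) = -5.84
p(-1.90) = -1.52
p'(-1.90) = 4.60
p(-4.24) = -23.24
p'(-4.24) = 13.96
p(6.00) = -90.00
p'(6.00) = -27.00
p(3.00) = -27.00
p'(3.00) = -15.00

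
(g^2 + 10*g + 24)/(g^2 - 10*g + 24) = (g^2 + 10*g + 24)/(g^2 - 10*g + 24)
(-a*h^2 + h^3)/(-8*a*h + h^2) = h*(a - h)/(8*a - h)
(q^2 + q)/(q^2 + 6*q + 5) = q/(q + 5)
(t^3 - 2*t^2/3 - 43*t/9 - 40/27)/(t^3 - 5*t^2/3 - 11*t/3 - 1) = (t^2 - t - 40/9)/(t^2 - 2*t - 3)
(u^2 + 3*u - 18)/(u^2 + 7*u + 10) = (u^2 + 3*u - 18)/(u^2 + 7*u + 10)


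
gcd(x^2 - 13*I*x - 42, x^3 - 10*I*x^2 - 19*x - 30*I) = x - 6*I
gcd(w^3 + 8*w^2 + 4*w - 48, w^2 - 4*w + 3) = 1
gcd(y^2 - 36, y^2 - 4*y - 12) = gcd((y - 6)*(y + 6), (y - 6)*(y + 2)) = y - 6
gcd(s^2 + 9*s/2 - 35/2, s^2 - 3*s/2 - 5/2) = s - 5/2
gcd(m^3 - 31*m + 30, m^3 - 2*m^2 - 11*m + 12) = m - 1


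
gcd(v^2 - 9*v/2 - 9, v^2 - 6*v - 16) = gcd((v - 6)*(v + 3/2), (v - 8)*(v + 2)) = 1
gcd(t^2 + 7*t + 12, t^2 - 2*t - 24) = t + 4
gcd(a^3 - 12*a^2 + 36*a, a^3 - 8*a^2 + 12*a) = a^2 - 6*a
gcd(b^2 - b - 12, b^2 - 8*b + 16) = b - 4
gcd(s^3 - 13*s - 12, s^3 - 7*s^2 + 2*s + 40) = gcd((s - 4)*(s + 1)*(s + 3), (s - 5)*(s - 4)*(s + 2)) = s - 4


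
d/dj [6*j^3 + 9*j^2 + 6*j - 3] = 18*j^2 + 18*j + 6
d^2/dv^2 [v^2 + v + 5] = 2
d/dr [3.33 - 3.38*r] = -3.38000000000000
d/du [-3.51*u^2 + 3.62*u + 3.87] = 3.62 - 7.02*u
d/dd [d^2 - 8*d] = 2*d - 8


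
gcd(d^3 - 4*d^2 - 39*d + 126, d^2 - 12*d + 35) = d - 7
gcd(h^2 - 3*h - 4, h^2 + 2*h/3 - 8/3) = 1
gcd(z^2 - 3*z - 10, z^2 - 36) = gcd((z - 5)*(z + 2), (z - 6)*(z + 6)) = 1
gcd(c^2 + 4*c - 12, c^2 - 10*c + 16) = c - 2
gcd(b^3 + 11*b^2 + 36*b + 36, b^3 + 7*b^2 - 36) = b^2 + 9*b + 18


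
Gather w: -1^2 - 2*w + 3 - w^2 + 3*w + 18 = -w^2 + w + 20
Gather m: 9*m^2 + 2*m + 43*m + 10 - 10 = 9*m^2 + 45*m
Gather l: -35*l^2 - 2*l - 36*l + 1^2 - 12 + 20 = -35*l^2 - 38*l + 9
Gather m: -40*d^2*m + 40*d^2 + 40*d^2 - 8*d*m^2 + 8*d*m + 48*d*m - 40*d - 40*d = 80*d^2 - 8*d*m^2 - 80*d + m*(-40*d^2 + 56*d)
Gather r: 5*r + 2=5*r + 2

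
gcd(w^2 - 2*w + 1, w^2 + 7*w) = 1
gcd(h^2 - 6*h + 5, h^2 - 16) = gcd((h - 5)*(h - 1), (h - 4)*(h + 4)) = 1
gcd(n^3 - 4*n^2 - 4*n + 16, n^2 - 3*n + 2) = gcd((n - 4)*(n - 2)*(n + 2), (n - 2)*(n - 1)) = n - 2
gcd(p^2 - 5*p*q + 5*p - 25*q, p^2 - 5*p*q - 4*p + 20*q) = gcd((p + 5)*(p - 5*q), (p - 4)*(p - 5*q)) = p - 5*q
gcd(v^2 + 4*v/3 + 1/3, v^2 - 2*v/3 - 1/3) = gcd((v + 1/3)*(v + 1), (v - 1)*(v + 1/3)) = v + 1/3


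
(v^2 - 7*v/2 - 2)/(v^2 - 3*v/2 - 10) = (2*v + 1)/(2*v + 5)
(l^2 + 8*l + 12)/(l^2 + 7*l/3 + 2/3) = 3*(l + 6)/(3*l + 1)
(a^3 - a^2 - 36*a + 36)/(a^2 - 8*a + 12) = (a^2 + 5*a - 6)/(a - 2)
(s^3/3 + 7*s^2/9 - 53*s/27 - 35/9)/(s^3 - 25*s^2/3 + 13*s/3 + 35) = (3*s^2 + 2*s - 21)/(9*(s^2 - 10*s + 21))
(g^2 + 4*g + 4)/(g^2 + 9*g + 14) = (g + 2)/(g + 7)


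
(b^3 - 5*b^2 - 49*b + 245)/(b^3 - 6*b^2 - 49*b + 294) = (b - 5)/(b - 6)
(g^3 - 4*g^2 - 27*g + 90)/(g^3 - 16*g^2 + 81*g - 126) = (g + 5)/(g - 7)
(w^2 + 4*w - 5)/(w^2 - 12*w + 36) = (w^2 + 4*w - 5)/(w^2 - 12*w + 36)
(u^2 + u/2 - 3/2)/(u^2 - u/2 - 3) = (u - 1)/(u - 2)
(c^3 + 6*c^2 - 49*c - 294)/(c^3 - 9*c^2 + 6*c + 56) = (c^2 + 13*c + 42)/(c^2 - 2*c - 8)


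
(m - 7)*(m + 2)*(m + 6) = m^3 + m^2 - 44*m - 84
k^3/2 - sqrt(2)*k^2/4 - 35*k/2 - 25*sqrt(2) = (k/2 + sqrt(2))*(k - 5*sqrt(2))*(k + 5*sqrt(2)/2)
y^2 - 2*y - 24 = (y - 6)*(y + 4)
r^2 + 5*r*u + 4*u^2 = (r + u)*(r + 4*u)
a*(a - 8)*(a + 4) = a^3 - 4*a^2 - 32*a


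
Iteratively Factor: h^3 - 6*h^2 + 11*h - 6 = (h - 1)*(h^2 - 5*h + 6) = (h - 3)*(h - 1)*(h - 2)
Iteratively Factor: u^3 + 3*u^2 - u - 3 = (u + 3)*(u^2 - 1) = (u + 1)*(u + 3)*(u - 1)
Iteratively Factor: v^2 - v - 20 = (v + 4)*(v - 5)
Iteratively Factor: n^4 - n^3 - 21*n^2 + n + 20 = (n + 4)*(n^3 - 5*n^2 - n + 5) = (n - 5)*(n + 4)*(n^2 - 1) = (n - 5)*(n + 1)*(n + 4)*(n - 1)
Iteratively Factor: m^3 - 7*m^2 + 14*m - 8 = (m - 2)*(m^2 - 5*m + 4) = (m - 2)*(m - 1)*(m - 4)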